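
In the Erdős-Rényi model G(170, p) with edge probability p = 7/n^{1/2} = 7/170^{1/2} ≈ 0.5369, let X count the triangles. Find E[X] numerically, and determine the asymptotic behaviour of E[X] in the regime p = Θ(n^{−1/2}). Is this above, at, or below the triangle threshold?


Number of potential triangles: C(170, 3) = 804440.
Each occurs with probability p³ ≈ (0.5369)³ ≈ 1.547465e-01.
By linearity: E[X] = C(170, 3)·p³ ≈ 804440 · 1.547465e-01 ≈ 124484.2466.
Since α = 1/2 < 1, p = c/n^{1/2} ≫ 1/n is above the triangle threshold p ~ 1/n. Asymptotically E[X] ~ (c³/6)·n^{3(1−α)} = (7³/6)·n^{1.5} → ∞; triangles are abundant w.h.p.

E[X] ≈ 124484.2466; in regime p = Θ(1/n^{1/2}) E[X] diverges (above the triangle threshold p ~ 1/n).


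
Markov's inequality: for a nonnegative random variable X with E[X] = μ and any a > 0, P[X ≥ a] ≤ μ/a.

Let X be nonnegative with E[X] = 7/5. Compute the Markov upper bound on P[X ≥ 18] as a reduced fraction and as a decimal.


μ = E[X] = 7/5, a = 18.
Markov: P[X ≥ 18] ≤ μ/a = (7/5)/18 = 7/90.
Numerically: ≈ 0.0778.
(Since a = 18 > μ = 1.4000, the bound 7/90 is < 1 and informative.)

P[X ≥ 18] ≤ 7/90 ≈ 0.0778.


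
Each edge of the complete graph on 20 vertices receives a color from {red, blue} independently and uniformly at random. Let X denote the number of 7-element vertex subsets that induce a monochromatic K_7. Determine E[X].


Let X = Σ_S X_S over the C(20, 7) = 77520 subsets S of size 7, where X_S = 1 if the K_7 on S is monochromatic.
For a fixed S, the K_7 on S has C(7, 2) = 21 edges. P[all 21 edges red] = (1/2)^21, and likewise for blue, so P[monochromatic] = 2·(1/2)^21 = 2^{1 − 21} = 1/1048576.
By linearity of expectation: E[X] = C(20, 7) · 2^{1 − 21} = 77520 · 1/1048576 = 4845/65536.
Numerically: E[X] ≈ 0.073929.

E[X] = C(20,7)·2^(1−C(7,2)) = 4845/65536 ≈ 0.073929.


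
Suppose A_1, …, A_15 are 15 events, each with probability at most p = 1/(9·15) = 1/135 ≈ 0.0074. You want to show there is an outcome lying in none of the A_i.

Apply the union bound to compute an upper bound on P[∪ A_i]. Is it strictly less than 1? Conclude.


Union bound: P[∪_{i=1}^{15} A_i] ≤ Σ_i P[A_i] ≤ 15·p = 15·(1/135) = 1/9.
Numerically: 1/9 ≈ 0.1111.
Is 1/9 < 1? YES.
Since P[∪ A_i] ≤ 1/9 < 1, the complement has P[∩ A_i^c] ≥ 1 − 1/9 = 8/9 > 0, so some outcome avoids every A_i.

15·p = 1/9 ≈ 0.1111; existence CERTIFIED by the union bound.


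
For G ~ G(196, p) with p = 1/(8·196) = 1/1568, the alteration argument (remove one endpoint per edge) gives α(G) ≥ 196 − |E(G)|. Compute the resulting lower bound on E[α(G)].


E[|E(G)|] = C(196, 2)·p = 19110 · (1/1568) = 195/16.
E[α(G)] ≥ n − E[|E(G)|] = 196 − 195/16 = 2941/16.
Numerically: ≈ 183.812500.
(This is only a lower bound; the true E[α(G)] may be larger.)

E[α(G)] ≥ 2941/16 ≈ 183.812500.


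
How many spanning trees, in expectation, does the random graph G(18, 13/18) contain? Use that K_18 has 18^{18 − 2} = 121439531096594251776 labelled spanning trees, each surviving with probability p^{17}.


K_18 has 18^{18 − 2} = 121439531096594251776 labelled spanning trees.
For each such spanning tree H, let X_H = 1 if all 17 edges of H are present in G. Then P[X_H = 1] = p^{17} = (13/18)^{17} = 8650415919381337933/2185911559738696531968.
By linearity: E[X] = Σ_H E[X_H] = 121439531096594251776 · p^{17} = 121439531096594251776 · 8650415919381337933/2185911559738696531968 = 8650415919381337933/18.
Numerically: E[X] ≈ 4.806e+17.

E[X] = 121439531096594251776 · (13/18)^{17} = 8650415919381337933/18 ≈ 4.806e+17.


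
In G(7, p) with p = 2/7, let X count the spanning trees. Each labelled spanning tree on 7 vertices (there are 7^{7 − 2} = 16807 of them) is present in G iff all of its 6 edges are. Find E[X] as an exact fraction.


K_7 has 7^{7 − 2} = 16807 labelled spanning trees.
For each such spanning tree H, let X_H = 1 if all 6 edges of H are present in G. Then P[X_H = 1] = p^{6} = (2/7)^{6} = 64/117649.
By linearity: E[X] = Σ_H E[X_H] = 16807 · p^{6} = 16807 · 64/117649 = 64/7.
Numerically: E[X] ≈ 9.14286.

E[X] = 16807 · (2/7)^{6} = 64/7 ≈ 9.14286.


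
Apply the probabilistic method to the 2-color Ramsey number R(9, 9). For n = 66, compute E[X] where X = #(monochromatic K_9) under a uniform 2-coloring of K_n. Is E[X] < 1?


E[X] = C(66, 9) · 2^{1 − 36} = 37014131440 · 2^{−35} = 37014131440/34359738368.
As a reduced fraction: E[X] = 2313383215/2147483648 ≈ 1.0773.
Is E[X] < 1? NO.
Since E[X] ≥ 1, the first-moment bound is inconclusive at n = 66; it does NOT by itself certify R(9, 9) > 66.

E[X] = 2313383215/2147483648 ≈ 1.0773; E[X] ≥ 1; first-moment method inconclusive here.


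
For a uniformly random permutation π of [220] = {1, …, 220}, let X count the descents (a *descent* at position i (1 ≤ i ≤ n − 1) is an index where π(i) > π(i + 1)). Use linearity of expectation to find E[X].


Write X = Σ X_I over i = 1, …, 219, with X_I the indicator of one descent.
There are 219 indicators.
For each fixed i, the pair (π(i), π(i+1)) is a uniformly random ordered pair of distinct values from {1, …, 220}; by symmetry P[π(i) > π(i+1)] = 1/2.
By linearity: E[X] = 219 · (1/2) = (220 − 1) · (1/2) = 219/2 ≈ 109.5000.

E[X] = 219/2 = 109.5000.


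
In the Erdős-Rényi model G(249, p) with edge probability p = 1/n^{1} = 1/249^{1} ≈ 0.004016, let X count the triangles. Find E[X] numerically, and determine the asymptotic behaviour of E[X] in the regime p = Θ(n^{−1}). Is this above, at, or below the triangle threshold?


Number of potential triangles: C(249, 3) = 2542124.
Each occurs with probability p³ ≈ (0.004016)³ ≈ 6.477419e-08.
By linearity: E[X] = C(249, 3)·p³ ≈ 2542124 · 6.477419e-08 ≈ 0.1647.
Here α = 1, so p = 1/n is exactly at the triangle threshold p ~ 1/n. Asymptotically E[X] → c³/6 = 1³/6 = 1/6 ≈ 0.1667, a bounded constant. In this regime the triangle count is asymptotically Poisson(c³/6).

E[X] ≈ 0.1647; in regime p = Θ(1/n^{1}) E[X] stays bounded (at the triangle threshold p ~ 1/n).


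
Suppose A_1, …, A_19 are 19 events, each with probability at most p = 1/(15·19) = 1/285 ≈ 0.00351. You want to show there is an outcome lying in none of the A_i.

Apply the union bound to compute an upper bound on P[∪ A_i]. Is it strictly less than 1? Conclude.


Union bound: P[∪_{i=1}^{19} A_i] ≤ Σ_i P[A_i] ≤ 19·p = 19·(1/285) = 1/15.
Numerically: 1/15 ≈ 0.06667.
Is 1/15 < 1? YES.
Since P[∪ A_i] ≤ 1/15 < 1, the complement has P[∩ A_i^c] ≥ 1 − 1/15 = 14/15 > 0, so some outcome avoids every A_i.

19·p = 1/15 ≈ 0.06667; existence CERTIFIED by the union bound.


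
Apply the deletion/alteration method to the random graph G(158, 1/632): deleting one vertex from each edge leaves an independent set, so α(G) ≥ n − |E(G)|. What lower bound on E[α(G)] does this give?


E[|E(G)|] = C(158, 2)·p = 12403 · (1/632) = 157/8.
E[α(G)] ≥ n − E[|E(G)|] = 158 − 157/8 = 1107/8.
Numerically: ≈ 138.375.
(This is only a lower bound; the true E[α(G)] may be larger.)

E[α(G)] ≥ 1107/8 ≈ 138.375.


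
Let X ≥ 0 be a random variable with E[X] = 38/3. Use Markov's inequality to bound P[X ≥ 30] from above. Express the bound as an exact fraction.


μ = E[X] = 38/3, a = 30.
Markov: P[X ≥ 30] ≤ μ/a = (38/3)/30 = 19/45.
Numerically: ≈ 0.4222.
(Since a = 30 > μ = 12.6667, the bound 19/45 is < 1 and informative.)

P[X ≥ 30] ≤ 19/45 ≈ 0.4222.


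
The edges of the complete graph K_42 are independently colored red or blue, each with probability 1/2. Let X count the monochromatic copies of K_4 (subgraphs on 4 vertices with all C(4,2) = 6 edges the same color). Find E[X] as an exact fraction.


Let X = Σ_S X_S over the C(42, 4) = 111930 subsets S of size 4, where X_S = 1 if the K_4 on S is monochromatic.
For a fixed S, the K_4 on S has C(4, 2) = 6 edges. P[all 6 edges red] = (1/2)^6, and likewise for blue, so P[monochromatic] = 2·(1/2)^6 = 2^{1 − 6} = 1/32.
Summing: E[X] = C(42, 4) · 2^{1 − 6} = 111930 · 1/32 = 55965/16.
Numerically: E[X] ≈ 3497.8125.

E[X] = C(42,4)·2^(1−C(4,2)) = 55965/16 ≈ 3497.8125.


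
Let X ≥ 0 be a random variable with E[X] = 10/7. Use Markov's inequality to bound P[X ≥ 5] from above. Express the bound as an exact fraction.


μ = E[X] = 10/7, a = 5.
Markov: P[X ≥ 5] ≤ μ/a = (10/7)/5 = 2/7.
Numerically: ≈ 0.2857.
(Since a = 5 > μ = 1.4286, the bound 2/7 is < 1 and informative.)

P[X ≥ 5] ≤ 2/7 ≈ 0.2857.


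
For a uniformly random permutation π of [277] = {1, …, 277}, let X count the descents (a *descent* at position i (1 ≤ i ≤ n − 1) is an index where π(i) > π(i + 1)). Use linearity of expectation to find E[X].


Write X = Σ X_I over i = 1, …, 276, with X_I the indicator of one descent.
There are 276 indicators.
For each fixed i, the pair (π(i), π(i+1)) is a uniformly random ordered pair of distinct values from {1, …, 277}; by symmetry P[π(i) > π(i+1)] = 1/2.
By linearity: E[X] = 276 · (1/2) = (277 − 1) · (1/2) = 138 ≈ 138.000.

E[X] = 138 = 138.000.


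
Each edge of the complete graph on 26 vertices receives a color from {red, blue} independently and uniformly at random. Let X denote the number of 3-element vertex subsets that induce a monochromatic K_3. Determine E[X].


Let X = Σ_S X_S over the C(26, 3) = 2600 subsets S of size 3, where X_S = 1 if the K_3 on S is monochromatic.
For a fixed S, the K_3 on S has C(3, 2) = 3 edges. P[all 3 edges red] = (1/2)^3, and likewise for blue, so P[monochromatic] = 2·(1/2)^3 = 2^{1 − 3} = 1/4.
Summing: E[X] = C(26, 3) · 2^{1 − 3} = 2600 · 1/4 = 650.
Numerically: E[X] ≈ 650.00000.

E[X] = C(26,3)·2^(1−C(3,2)) = 650 ≈ 650.00000.


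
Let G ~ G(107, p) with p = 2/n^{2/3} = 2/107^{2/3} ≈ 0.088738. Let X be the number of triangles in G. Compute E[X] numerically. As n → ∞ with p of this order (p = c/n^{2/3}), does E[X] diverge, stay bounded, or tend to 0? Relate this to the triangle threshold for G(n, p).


Number of potential triangles: C(107, 3) = 198485.
Each occurs with probability p³ ≈ (0.088738)³ ≈ 6.9875098e-04.
By linearity: E[X] = C(107, 3)·p³ ≈ 198485 · 6.9875098e-04 ≈ 138.69159.
Since α = 2/3 < 1, p = c/n^{2/3} ≫ 1/n is above the triangle threshold p ~ 1/n. Asymptotically E[X] ~ (c³/6)·n^{3(1−α)} = (2³/6)·n^{1} → ∞; triangles are abundant w.h.p.

E[X] ≈ 138.69159; in regime p = Θ(1/n^{2/3}) E[X] diverges (above the triangle threshold p ~ 1/n).


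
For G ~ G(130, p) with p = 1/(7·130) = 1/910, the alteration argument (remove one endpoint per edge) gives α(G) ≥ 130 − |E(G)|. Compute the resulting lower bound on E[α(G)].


E[|E(G)|] = C(130, 2)·p = 8385 · (1/910) = 129/14.
E[α(G)] ≥ n − E[|E(G)|] = 130 − 129/14 = 1691/14.
Numerically: ≈ 120.785714.
(This is only a lower bound; the true E[α(G)] may be larger.)

E[α(G)] ≥ 1691/14 ≈ 120.785714.


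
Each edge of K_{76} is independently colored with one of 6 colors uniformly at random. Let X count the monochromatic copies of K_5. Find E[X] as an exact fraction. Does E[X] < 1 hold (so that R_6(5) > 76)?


E[X] = C(76, 5) · 6^{1 − 10} = 18474840 · 6^{−9} = 18474840/10077696.
As a reduced fraction: E[X] = 256595/139968 ≈ 1.8332.
Is E[X] < 1? NO.
Since E[X] ≥ 1, the first-moment bound is inconclusive at n = 76; it does NOT by itself certify R_6(5) > 76.

E[X] = 256595/139968 ≈ 1.8332; E[X] ≥ 1; first-moment method inconclusive here.


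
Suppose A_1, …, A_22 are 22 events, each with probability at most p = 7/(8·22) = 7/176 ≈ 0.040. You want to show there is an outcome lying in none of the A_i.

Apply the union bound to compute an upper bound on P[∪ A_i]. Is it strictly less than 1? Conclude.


Union bound: P[∪_{i=1}^{22} A_i] ≤ Σ_i P[A_i] ≤ 22·p = 22·(7/176) = 7/8.
Numerically: 7/8 ≈ 0.875.
Is 7/8 < 1? YES.
Since P[∪ A_i] ≤ 7/8 < 1, the complement has P[∩ A_i^c] ≥ 1 − 7/8 = 1/8 > 0, so some outcome avoids every A_i.

22·p = 7/8 ≈ 0.875; existence CERTIFIED by the union bound.


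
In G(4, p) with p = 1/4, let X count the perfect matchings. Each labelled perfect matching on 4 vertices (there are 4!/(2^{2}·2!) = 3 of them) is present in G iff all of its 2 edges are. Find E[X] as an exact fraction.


K_4 has 4!/(2^{2}·2!) = 3 labelled perfect matchings.
For each such perfect matching H, let X_H = 1 if all 2 edges of H are present in G. Then P[X_H = 1] = p^{2} = (1/4)^{2} = 1/16.
By linearity of expectation: E[X] = Σ_H E[X_H] = 3 · p^{2} = 3 · 1/16 = 3/16.
Numerically: E[X] ≈ 0.188.

E[X] = 3 · (1/4)^{2} = 3/16 ≈ 0.188.


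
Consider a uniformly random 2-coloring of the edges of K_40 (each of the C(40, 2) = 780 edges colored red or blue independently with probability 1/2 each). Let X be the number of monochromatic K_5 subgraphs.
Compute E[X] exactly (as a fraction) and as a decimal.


Let X = Σ_S X_S over the C(40, 5) = 658008 subsets S of size 5, where X_S = 1 if the K_5 on S is monochromatic.
For a fixed S, the K_5 on S has C(5, 2) = 10 edges. P[all 10 edges red] = (1/2)^10, and likewise for blue, so P[monochromatic] = 2·(1/2)^10 = 2^{1 − 10} = 1/512.
Summing: E[X] = C(40, 5) · 2^{1 − 10} = 658008 · 1/512 = 82251/64.
Numerically: E[X] ≈ 1285.171875.

E[X] = C(40,5)·2^(1−C(5,2)) = 82251/64 ≈ 1285.171875.


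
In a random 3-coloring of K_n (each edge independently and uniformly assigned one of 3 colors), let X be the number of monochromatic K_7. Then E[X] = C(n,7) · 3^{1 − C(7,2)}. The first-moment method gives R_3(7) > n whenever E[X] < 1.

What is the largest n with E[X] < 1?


We need C(n, 7) · 3^{1 − 21} < 1, i.e. C(n, 7) < 3^{21 − 1} = 3486784401.
Check values of n near the boundary:
  n = 77: C(77, 7) = 2404808340; 2404808340 < 3486784401? YES
  n = 78: C(78, 7) = 2641902120; 2641902120 < 3486784401? YES
  n = 79: C(79, 7) = 2898753715; 2898753715 < 3486784401? YES
  n = 80: C(80, 7) = 3176716400; 3176716400 < 3486784401? YES
  n = 81: C(81, 7) = 3477216600; 3477216600 < 3486784401? YES
  n = 82: C(82, 7) = 3801756816; 3801756816 < 3486784401? NO
The largest n with C(n, 7) < 3486784401 is n = 81 (where E[X] = 42928600/43046721 ≈ 0.99726). Hence R_3(7) > 81, i.e. R_3(7) ≥ 82.

Largest n = 81; hence R_3(7) > 81.


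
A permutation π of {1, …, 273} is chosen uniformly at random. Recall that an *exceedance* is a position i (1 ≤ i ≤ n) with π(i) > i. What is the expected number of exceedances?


Write X = Σ_{i=1}^{273} X_i, where X_i = 1_{π(i) > i}.
For each fixed i, π(i) is uniform over {1, …, 273} (marginal of a uniform permutation), so P[π(i) > i] = (n − i)/n. Summing: Σ_{i=1}^{273} (n − i)/n = (0 + 1 + … + 272)/273 = 273(273 − 1)/(2·273) = (273 − 1)/2.
Hence E[X] = Σ_{i=1}^{273} (273 − i)/273 = 136 ≈ 136.000000.

E[X] = 136 = 136.000000.


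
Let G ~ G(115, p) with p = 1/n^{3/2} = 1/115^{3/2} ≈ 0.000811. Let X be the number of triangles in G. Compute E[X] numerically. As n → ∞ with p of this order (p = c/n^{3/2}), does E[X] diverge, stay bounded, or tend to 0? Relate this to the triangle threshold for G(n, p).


Number of potential triangles: C(115, 3) = 246905.
Each occurs with probability p³ ≈ (0.000811)³ ≈ 5.33163e-10.
By linearity: E[X] = C(115, 3)·p³ ≈ 246905 · 5.33163e-10 ≈ 0.000.
Since α = 3/2 > 1, p = c/n^{3/2} = o(1/n) is below the triangle threshold p ~ 1/n. Asymptotically E[X] ~ (c³/6)·n^{3(1−α)} = (1³/6)·n^{-1.5} → 0, so by Markov's inequality G has no triangles w.h.p.

E[X] ≈ 0.000; in regime p = Θ(1/n^{3/2}) E[X] tends to 0 (below the triangle threshold p ~ 1/n).


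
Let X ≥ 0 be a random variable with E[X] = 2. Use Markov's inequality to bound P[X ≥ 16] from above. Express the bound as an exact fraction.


μ = E[X] = 2, a = 16.
Markov: P[X ≥ 16] ≤ μ/a = (2)/16 = 1/8.
Numerically: ≈ 0.1250.
(Since a = 16 > μ = 2.0000, the bound 1/8 is < 1 and informative.)

P[X ≥ 16] ≤ 1/8 ≈ 0.1250.


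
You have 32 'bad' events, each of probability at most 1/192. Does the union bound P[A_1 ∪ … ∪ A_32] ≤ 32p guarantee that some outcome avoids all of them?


Union bound: P[∪_{i=1}^{32} A_i] ≤ Σ_i P[A_i] ≤ 32·p = 32·(1/192) = 1/6.
Numerically: 1/6 ≈ 0.16667.
Is 1/6 < 1? YES.
Since P[∪ A_i] ≤ 1/6 < 1, the complement has P[∩ A_i^c] ≥ 1 − 1/6 = 5/6 > 0, so some outcome avoids every A_i.

32·p = 1/6 ≈ 0.16667; existence CERTIFIED by the union bound.


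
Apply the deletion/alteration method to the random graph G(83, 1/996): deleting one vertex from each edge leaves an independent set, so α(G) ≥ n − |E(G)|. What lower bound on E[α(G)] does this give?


E[|E(G)|] = C(83, 2)·p = 3403 · (1/996) = 41/12.
E[α(G)] ≥ n − E[|E(G)|] = 83 − 41/12 = 955/12.
Numerically: ≈ 79.5833.
(This is only a lower bound; the true E[α(G)] may be larger.)

E[α(G)] ≥ 955/12 ≈ 79.5833.


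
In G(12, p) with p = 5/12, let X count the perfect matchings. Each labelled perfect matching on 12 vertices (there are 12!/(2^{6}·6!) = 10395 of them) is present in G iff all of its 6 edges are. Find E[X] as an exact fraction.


K_12 has 12!/(2^{6}·6!) = 10395 labelled perfect matchings.
For each such perfect matching H, let X_H = 1 if all 6 edges of H are present in G. Then P[X_H = 1] = p^{6} = (5/12)^{6} = 15625/2985984.
By linearity of expectation: E[X] = Σ_H E[X_H] = 10395 · p^{6} = 10395 · 15625/2985984 = 6015625/110592.
Numerically: E[X] ≈ 54.3948.

E[X] = 10395 · (5/12)^{6} = 6015625/110592 ≈ 54.3948.


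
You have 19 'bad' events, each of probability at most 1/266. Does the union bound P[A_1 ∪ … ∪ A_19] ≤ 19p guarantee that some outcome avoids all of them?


Union bound: P[∪_{i=1}^{19} A_i] ≤ Σ_i P[A_i] ≤ 19·p = 19·(1/266) = 1/14.
Numerically: 1/14 ≈ 0.0714.
Is 1/14 < 1? YES.
Since P[∪ A_i] ≤ 1/14 < 1, the complement has P[∩ A_i^c] ≥ 1 − 1/14 = 13/14 > 0, so some outcome avoids every A_i.

19·p = 1/14 ≈ 0.0714; existence CERTIFIED by the union bound.


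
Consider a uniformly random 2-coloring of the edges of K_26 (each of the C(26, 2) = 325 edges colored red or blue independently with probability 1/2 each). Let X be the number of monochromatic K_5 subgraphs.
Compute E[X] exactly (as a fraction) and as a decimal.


Let X = Σ_S X_S over the C(26, 5) = 65780 subsets S of size 5, where X_S = 1 if the K_5 on S is monochromatic.
For a fixed S, the K_5 on S has C(5, 2) = 10 edges. P[all 10 edges red] = (1/2)^10, and likewise for blue, so P[monochromatic] = 2·(1/2)^10 = 2^{1 − 10} = 1/512.
By linearity of expectation: E[X] = C(26, 5) · 2^{1 − 10} = 65780 · 1/512 = 16445/128.
Numerically: E[X] ≈ 128.47656.

E[X] = C(26,5)·2^(1−C(5,2)) = 16445/128 ≈ 128.47656.


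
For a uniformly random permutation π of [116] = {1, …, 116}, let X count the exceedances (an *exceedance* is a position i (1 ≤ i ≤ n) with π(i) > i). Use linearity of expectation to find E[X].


Write X = Σ_{i=1}^{116} X_i, where X_i = 1_{π(i) > i}.
For each fixed i, π(i) is uniform over {1, …, 116} (marginal of a uniform permutation), so P[π(i) > i] = (n − i)/n. Summing: Σ_{i=1}^{116} (n − i)/n = (0 + 1 + … + 115)/116 = 116(116 − 1)/(2·116) = (116 − 1)/2.
Hence E[X] = Σ_{i=1}^{116} (116 − i)/116 = 115/2 ≈ 57.500000.

E[X] = 115/2 = 57.500000.


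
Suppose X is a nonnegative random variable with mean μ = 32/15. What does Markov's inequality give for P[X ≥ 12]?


μ = E[X] = 32/15, a = 12.
Markov: P[X ≥ 12] ≤ μ/a = (32/15)/12 = 8/45.
Numerically: ≈ 0.178.
(Since a = 12 > μ = 2.133, the bound 8/45 is < 1 and informative.)

P[X ≥ 12] ≤ 8/45 ≈ 0.178.


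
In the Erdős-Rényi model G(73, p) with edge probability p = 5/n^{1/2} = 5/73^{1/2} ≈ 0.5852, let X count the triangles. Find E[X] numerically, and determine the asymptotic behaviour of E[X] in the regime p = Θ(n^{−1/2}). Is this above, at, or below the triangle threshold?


Number of potential triangles: C(73, 3) = 62196.
Each occurs with probability p³ ≈ (0.5852)³ ≈ 2.004129e-01.
By linearity: E[X] = C(73, 3)·p³ ≈ 62196 · 2.004129e-01 ≈ 12464.8822.
Since α = 1/2 < 1, p = c/n^{1/2} ≫ 1/n is above the triangle threshold p ~ 1/n. Asymptotically E[X] ~ (c³/6)·n^{3(1−α)} = (5³/6)·n^{1.5} → ∞; triangles are abundant w.h.p.

E[X] ≈ 12464.8822; in regime p = Θ(1/n^{1/2}) E[X] diverges (above the triangle threshold p ~ 1/n).


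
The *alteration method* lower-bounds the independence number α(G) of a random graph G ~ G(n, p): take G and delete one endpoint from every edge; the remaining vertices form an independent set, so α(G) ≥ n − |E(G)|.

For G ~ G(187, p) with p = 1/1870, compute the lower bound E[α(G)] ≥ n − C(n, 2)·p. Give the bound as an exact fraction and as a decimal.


E[|E(G)|] = C(187, 2)·p = 17391 · (1/1870) = 93/10.
E[α(G)] ≥ n − E[|E(G)|] = 187 − 93/10 = 1777/10.
Numerically: ≈ 177.70000.
(This is only a lower bound; the true E[α(G)] may be larger.)

E[α(G)] ≥ 1777/10 ≈ 177.70000.


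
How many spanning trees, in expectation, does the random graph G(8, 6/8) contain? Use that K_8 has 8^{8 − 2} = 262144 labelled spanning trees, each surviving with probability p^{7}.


K_8 has 8^{8 − 2} = 262144 labelled spanning trees.
For each such spanning tree H, let X_H = 1 if all 7 edges of H are present in G. Then P[X_H = 1] = p^{7} = (3/4)^{7} = 2187/16384.
Summing the indicators: E[X] = Σ_H E[X_H] = 262144 · p^{7} = 262144 · 2187/16384 = 34992.
Numerically: E[X] ≈ 3.5e+04.

E[X] = 262144 · (3/4)^{7} = 34992 ≈ 3.5e+04.


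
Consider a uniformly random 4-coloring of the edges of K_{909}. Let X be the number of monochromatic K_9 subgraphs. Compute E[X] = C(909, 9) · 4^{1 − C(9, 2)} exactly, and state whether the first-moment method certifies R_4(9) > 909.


E[X] = C(909, 9) · 4^{1 − 36} = 1122169012923711463931 · 4^{−35} = 1122169012923711463931/1180591620717411303424.
As a reduced fraction: E[X] = 1122169012923711463931/1180591620717411303424 ≈ 0.950514.
Is E[X] < 1? YES.
Since E[X] < 1, there exists a 4-coloring of K_{909} with no monochromatic K_9; hence R_4(9) > 909.

E[X] = 1122169012923711463931/1180591620717411303424 ≈ 0.950514; E[X] < 1, so R_4(9) > 909.


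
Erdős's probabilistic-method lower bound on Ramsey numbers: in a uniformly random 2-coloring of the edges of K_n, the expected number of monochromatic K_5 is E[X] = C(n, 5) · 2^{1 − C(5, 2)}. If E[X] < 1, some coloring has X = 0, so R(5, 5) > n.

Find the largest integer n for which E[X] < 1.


We need C(n, 5) · 2^{1 − 10} < 1, i.e. C(n, 5) < 2^{10 − 1} = 512.
Check values of n near the boundary:
  n = 9: C(9, 5) = 126; 126 < 512? YES
  n = 10: C(10, 5) = 252; 252 < 512? YES
  n = 11: C(11, 5) = 462; 462 < 512? YES
  n = 12: C(12, 5) = 792; 792 < 512? NO
The largest n with C(n, 5) < 512 is n = 11 (where E[X] = 231/256 ≈ 0.90234). Hence R(5, 5) > 11, i.e. R(5, 5) ≥ 12.

Largest n = 11; hence R(5, 5) > 11.


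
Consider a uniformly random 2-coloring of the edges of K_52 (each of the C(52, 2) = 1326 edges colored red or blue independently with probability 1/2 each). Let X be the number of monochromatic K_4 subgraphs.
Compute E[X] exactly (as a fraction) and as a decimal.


Let X = Σ_S X_S over the C(52, 4) = 270725 subsets S of size 4, where X_S = 1 if the K_4 on S is monochromatic.
For a fixed S, the K_4 on S has C(4, 2) = 6 edges. P[all 6 edges red] = (1/2)^6, and likewise for blue, so P[monochromatic] = 2·(1/2)^6 = 2^{1 − 6} = 1/32.
By linearity of expectation: E[X] = C(52, 4) · 2^{1 − 6} = 270725 · 1/32 = 270725/32.
Numerically: E[X] ≈ 8460.15625.

E[X] = C(52,4)·2^(1−C(4,2)) = 270725/32 ≈ 8460.15625.


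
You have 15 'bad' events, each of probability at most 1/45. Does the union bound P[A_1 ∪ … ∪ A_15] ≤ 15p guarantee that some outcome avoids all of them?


Union bound: P[∪_{i=1}^{15} A_i] ≤ Σ_i P[A_i] ≤ 15·p = 15·(1/45) = 1/3.
Numerically: 1/3 ≈ 0.333.
Is 1/3 < 1? YES.
Since P[∪ A_i] ≤ 1/3 < 1, the complement has P[∩ A_i^c] ≥ 1 − 1/3 = 2/3 > 0, so some outcome avoids every A_i.

15·p = 1/3 ≈ 0.333; existence CERTIFIED by the union bound.


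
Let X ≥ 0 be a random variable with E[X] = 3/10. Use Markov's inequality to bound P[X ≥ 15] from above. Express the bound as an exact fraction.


μ = E[X] = 3/10, a = 15.
Markov: P[X ≥ 15] ≤ μ/a = (3/10)/15 = 1/50.
Numerically: ≈ 0.020.
(Since a = 15 > μ = 0.300, the bound 1/50 is < 1 and informative.)

P[X ≥ 15] ≤ 1/50 ≈ 0.020.


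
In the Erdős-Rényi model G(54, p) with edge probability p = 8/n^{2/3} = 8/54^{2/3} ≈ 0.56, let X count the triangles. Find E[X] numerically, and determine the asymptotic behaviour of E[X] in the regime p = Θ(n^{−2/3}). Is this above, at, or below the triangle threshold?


Number of potential triangles: C(54, 3) = 24804.
Each occurs with probability p³ ≈ (0.56)³ ≈ 1.755830e-01.
By linearity: E[X] = C(54, 3)·p³ ≈ 24804 · 1.755830e-01 ≈ 4355.1605.
Since α = 2/3 < 1, p = c/n^{2/3} ≫ 1/n is above the triangle threshold p ~ 1/n. Asymptotically E[X] ~ (c³/6)·n^{3(1−α)} = (8³/6)·n^{1} → ∞; triangles are abundant w.h.p.

E[X] ≈ 4355.1605; in regime p = Θ(1/n^{2/3}) E[X] diverges (above the triangle threshold p ~ 1/n).


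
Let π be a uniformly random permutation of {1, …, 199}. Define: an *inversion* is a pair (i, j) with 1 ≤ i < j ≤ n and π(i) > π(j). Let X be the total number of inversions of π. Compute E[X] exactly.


Write X = Σ X_I over the C(199, 2) = 19701 pairs i < j, with X_I the indicator of one inversion.
There are 19701 indicators.
For each fixed pair i < j, the values π(i) and π(j) are two distinct elements of {1, …, 199} in uniformly random order; by symmetry P[π(i) > π(j)] = 1/2.
By linearity: E[X] = 19701 · (1/2) = C(199, 2) · (1/2) = 19701/2 = 19701/2 ≈ 9850.50000.

E[X] = 19701/2 = 9850.50000.


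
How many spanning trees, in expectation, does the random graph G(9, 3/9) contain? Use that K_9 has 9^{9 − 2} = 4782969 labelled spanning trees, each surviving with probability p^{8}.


K_9 has 9^{9 − 2} = 4782969 labelled spanning trees.
For each such spanning tree H, let X_H = 1 if all 8 edges of H are present in G. Then P[X_H = 1] = p^{8} = (1/3)^{8} = 1/6561.
By linearity of expectation: E[X] = Σ_H E[X_H] = 4782969 · p^{8} = 4782969 · 1/6561 = 729.
Numerically: E[X] ≈ 729.

E[X] = 4782969 · (1/3)^{8} = 729 ≈ 729.


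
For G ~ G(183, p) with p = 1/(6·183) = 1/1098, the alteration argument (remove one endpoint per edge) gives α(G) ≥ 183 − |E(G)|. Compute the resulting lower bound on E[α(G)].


E[|E(G)|] = C(183, 2)·p = 16653 · (1/1098) = 91/6.
E[α(G)] ≥ n − E[|E(G)|] = 183 − 91/6 = 1007/6.
Numerically: ≈ 167.833.
(This is only a lower bound; the true E[α(G)] may be larger.)

E[α(G)] ≥ 1007/6 ≈ 167.833.


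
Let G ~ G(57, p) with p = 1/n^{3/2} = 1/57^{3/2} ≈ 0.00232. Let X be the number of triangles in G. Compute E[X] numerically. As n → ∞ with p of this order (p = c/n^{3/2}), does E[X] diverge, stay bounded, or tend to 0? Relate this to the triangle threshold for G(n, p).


Number of potential triangles: C(57, 3) = 29260.
Each occurs with probability p³ ≈ (0.00232)³ ≈ 1.25477e-08.
By linearity: E[X] = C(57, 3)·p³ ≈ 29260 · 1.25477e-08 ≈ 0.000.
Since α = 3/2 > 1, p = c/n^{3/2} = o(1/n) is below the triangle threshold p ~ 1/n. Asymptotically E[X] ~ (c³/6)·n^{3(1−α)} = (1³/6)·n^{-1.5} → 0, so by Markov's inequality G has no triangles w.h.p.

E[X] ≈ 0.000; in regime p = Θ(1/n^{3/2}) E[X] tends to 0 (below the triangle threshold p ~ 1/n).


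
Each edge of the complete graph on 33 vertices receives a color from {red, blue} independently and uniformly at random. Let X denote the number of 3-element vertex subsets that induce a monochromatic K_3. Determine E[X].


Let X = Σ_S X_S over the C(33, 3) = 5456 subsets S of size 3, where X_S = 1 if the K_3 on S is monochromatic.
For a fixed S, the K_3 on S has C(3, 2) = 3 edges. P[all 3 edges red] = (1/2)^3, and likewise for blue, so P[monochromatic] = 2·(1/2)^3 = 2^{1 − 3} = 1/4.
By linearity: E[X] = C(33, 3) · 2^{1 − 3} = 5456 · 1/4 = 1364.
Numerically: E[X] ≈ 1364.00000.

E[X] = C(33,3)·2^(1−C(3,2)) = 1364 ≈ 1364.00000.


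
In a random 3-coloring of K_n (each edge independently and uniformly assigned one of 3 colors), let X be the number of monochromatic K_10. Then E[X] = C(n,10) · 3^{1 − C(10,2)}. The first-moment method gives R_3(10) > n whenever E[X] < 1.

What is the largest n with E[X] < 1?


We need C(n, 10) · 3^{1 − 45} < 1, i.e. C(n, 10) < 3^{45 − 1} = 984770902183611232881.
Check values of n near the boundary:
  n = 570: C(570, 10) = 921524823451961408691; 921524823451961408691 < 984770902183611232881? YES
  n = 571: C(571, 10) = 937951290893172842001; 937951290893172842001 < 984770902183611232881? YES
  n = 572: C(572, 10) = 954640815642161682606; 954640815642161682606 < 984770902183611232881? YES
  n = 573: C(573, 10) = 971597135635805762226; 971597135635805762226 < 984770902183611232881? YES
  n = 574: C(574, 10) = 988824035203816502691; 988824035203816502691 < 984770902183611232881? NO
The largest n with C(n, 10) < 984770902183611232881 is n = 573 (where E[X] = 35985079097622435638/36472996377170786403 ≈ 0.9866). Hence R_3(10) > 573, i.e. R_3(10) ≥ 574.

Largest n = 573; hence R_3(10) > 573.


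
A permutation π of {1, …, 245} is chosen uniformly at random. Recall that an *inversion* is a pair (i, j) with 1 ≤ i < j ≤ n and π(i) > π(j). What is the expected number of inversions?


Write X = Σ X_I over the C(245, 2) = 29890 pairs i < j, with X_I the indicator of one inversion.
There are 29890 indicators.
For each fixed pair i < j, the values π(i) and π(j) are two distinct elements of {1, …, 245} in uniformly random order; by symmetry P[π(i) > π(j)] = 1/2.
By linearity: E[X] = 29890 · (1/2) = C(245, 2) · (1/2) = 29890/2 = 14945 ≈ 14945.000.

E[X] = 14945 = 14945.000.


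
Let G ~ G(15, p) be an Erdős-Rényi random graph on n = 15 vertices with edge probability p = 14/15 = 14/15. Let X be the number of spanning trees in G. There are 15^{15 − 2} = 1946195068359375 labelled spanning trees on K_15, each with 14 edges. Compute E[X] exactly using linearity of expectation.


K_15 has 15^{15 − 2} = 1946195068359375 labelled spanning trees.
For each such spanning tree H, let X_H = 1 if all 14 edges of H are present in G. Then P[X_H = 1] = p^{14} = (14/15)^{14} = 11112006825558016/29192926025390625.
Summing the indicators: E[X] = Σ_H E[X_H] = 1946195068359375 · p^{14} = 1946195068359375 · 11112006825558016/29192926025390625 = 11112006825558016/15.
Numerically: E[X] ≈ 7.41e+14.

E[X] = 1946195068359375 · (14/15)^{14} = 11112006825558016/15 ≈ 7.41e+14.


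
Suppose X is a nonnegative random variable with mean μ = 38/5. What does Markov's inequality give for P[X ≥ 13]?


μ = E[X] = 38/5, a = 13.
Markov: P[X ≥ 13] ≤ μ/a = (38/5)/13 = 38/65.
Numerically: ≈ 0.585.
(Since a = 13 > μ = 7.600, the bound 38/65 is < 1 and informative.)

P[X ≥ 13] ≤ 38/65 ≈ 0.585.


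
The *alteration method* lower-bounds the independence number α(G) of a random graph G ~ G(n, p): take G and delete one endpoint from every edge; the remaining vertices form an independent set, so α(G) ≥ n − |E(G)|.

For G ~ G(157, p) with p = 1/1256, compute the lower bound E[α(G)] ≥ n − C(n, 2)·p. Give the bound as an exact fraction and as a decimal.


E[|E(G)|] = C(157, 2)·p = 12246 · (1/1256) = 39/4.
E[α(G)] ≥ n − E[|E(G)|] = 157 − 39/4 = 589/4.
Numerically: ≈ 147.250000.
(This is only a lower bound; the true E[α(G)] may be larger.)

E[α(G)] ≥ 589/4 ≈ 147.250000.


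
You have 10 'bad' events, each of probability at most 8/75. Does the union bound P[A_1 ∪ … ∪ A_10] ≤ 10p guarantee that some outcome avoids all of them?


Union bound: P[∪_{i=1}^{10} A_i] ≤ Σ_i P[A_i] ≤ 10·p = 10·(8/75) = 16/15.
Numerically: 16/15 ≈ 1.0667.
Is 16/15 < 1? NO.
Since the bound 16/15 is ≥ 1, the union bound is uninformative here; it does NOT by itself certify existence.

10·p = 16/15 ≈ 1.0667; existence NOT certified by the union bound.


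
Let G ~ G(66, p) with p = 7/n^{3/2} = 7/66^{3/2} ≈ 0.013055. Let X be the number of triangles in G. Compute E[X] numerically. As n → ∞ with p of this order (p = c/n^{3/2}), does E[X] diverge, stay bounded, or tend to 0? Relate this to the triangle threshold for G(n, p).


Number of potential triangles: C(66, 3) = 45760.
Each occurs with probability p³ ≈ (0.013055)³ ≈ 2.2250840e-06.
By linearity: E[X] = C(66, 3)·p³ ≈ 45760 · 2.2250840e-06 ≈ 0.10182.
Since α = 3/2 > 1, p = c/n^{3/2} = o(1/n) is below the triangle threshold p ~ 1/n. Asymptotically E[X] ~ (c³/6)·n^{3(1−α)} = (7³/6)·n^{-1.5} → 0, so by Markov's inequality G has no triangles w.h.p.

E[X] ≈ 0.10182; in regime p = Θ(1/n^{3/2}) E[X] tends to 0 (below the triangle threshold p ~ 1/n).


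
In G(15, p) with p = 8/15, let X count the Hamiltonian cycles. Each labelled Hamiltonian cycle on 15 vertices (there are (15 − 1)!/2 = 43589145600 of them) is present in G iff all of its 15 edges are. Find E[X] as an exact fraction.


K_15 has (15 − 1)!/2 = 43589145600 labelled Hamiltonian cycles.
For each such Hamiltonian cycle H, let X_H = 1 if all 15 edges of H are present in G. Then P[X_H = 1] = p^{15} = (8/15)^{15} = 35184372088832/437893890380859375.
By linearity of expectation: E[X] = Σ_H E[X_H] = 43589145600 · p^{15} = 43589145600 · 35184372088832/437893890380859375 = 252453780711880523776/72081298828125.
Numerically: E[X] ≈ 3.5e+06.

E[X] = 43589145600 · (8/15)^{15} = 252453780711880523776/72081298828125 ≈ 3.5e+06.


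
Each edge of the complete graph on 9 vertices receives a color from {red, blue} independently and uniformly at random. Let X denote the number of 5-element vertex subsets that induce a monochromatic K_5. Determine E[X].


Let X = Σ_S X_S over the C(9, 5) = 126 subsets S of size 5, where X_S = 1 if the K_5 on S is monochromatic.
For a fixed S, the K_5 on S has C(5, 2) = 10 edges. P[all 10 edges red] = (1/2)^10, and likewise for blue, so P[monochromatic] = 2·(1/2)^10 = 2^{1 − 10} = 1/512.
By linearity of expectation: E[X] = C(9, 5) · 2^{1 − 10} = 126 · 1/512 = 63/256.
Numerically: E[X] ≈ 0.246.

E[X] = C(9,5)·2^(1−C(5,2)) = 63/256 ≈ 0.246.


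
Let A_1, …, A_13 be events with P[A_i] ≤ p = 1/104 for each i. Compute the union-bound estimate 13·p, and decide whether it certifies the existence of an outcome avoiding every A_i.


Union bound: P[∪_{i=1}^{13} A_i] ≤ Σ_i P[A_i] ≤ 13·p = 13·(1/104) = 1/8.
Numerically: 1/8 ≈ 0.1250.
Is 1/8 < 1? YES.
Since P[∪ A_i] ≤ 1/8 < 1, the complement has P[∩ A_i^c] ≥ 1 − 1/8 = 7/8 > 0, so some outcome avoids every A_i.

13·p = 1/8 ≈ 0.1250; existence CERTIFIED by the union bound.


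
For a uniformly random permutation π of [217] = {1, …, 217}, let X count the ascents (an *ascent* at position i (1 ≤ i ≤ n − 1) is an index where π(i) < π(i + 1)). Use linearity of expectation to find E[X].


Write X = Σ X_I over i = 1, …, 216, with X_I the indicator of one ascent.
There are 216 indicators.
For each fixed i, the pair (π(i), π(i+1)) is a uniformly random ordered pair of distinct values from {1, …, 217}; by symmetry P[π(i) < π(i+1)] = 1/2.
By linearity: E[X] = 216 · (1/2) = (217 − 1) · (1/2) = 108 ≈ 108.000000.

E[X] = 108 = 108.000000.


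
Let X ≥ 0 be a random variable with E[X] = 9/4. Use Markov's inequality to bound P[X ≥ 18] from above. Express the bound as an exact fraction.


μ = E[X] = 9/4, a = 18.
Markov: P[X ≥ 18] ≤ μ/a = (9/4)/18 = 1/8.
Numerically: ≈ 0.125000.
(Since a = 18 > μ = 2.250000, the bound 1/8 is < 1 and informative.)

P[X ≥ 18] ≤ 1/8 ≈ 0.125000.


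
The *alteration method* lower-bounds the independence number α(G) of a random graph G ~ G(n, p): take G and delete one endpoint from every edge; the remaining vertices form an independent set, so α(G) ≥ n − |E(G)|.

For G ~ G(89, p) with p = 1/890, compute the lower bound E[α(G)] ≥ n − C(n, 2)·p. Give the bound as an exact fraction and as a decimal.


E[|E(G)|] = C(89, 2)·p = 3916 · (1/890) = 22/5.
E[α(G)] ≥ n − E[|E(G)|] = 89 − 22/5 = 423/5.
Numerically: ≈ 84.600000.
(This is only a lower bound; the true E[α(G)] may be larger.)

E[α(G)] ≥ 423/5 ≈ 84.600000.


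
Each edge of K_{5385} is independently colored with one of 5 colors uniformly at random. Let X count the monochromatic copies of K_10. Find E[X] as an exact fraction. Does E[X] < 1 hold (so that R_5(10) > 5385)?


E[X] = C(5385, 10) · 5^{1 − 45} = 5603542957245638044321604098176 · 5^{−44} = 5603542957245638044321604098176/5684341886080801486968994140625.
As a reduced fraction: E[X] = 5603542957245638044321604098176/5684341886080801486968994140625 ≈ 0.98579.
Is E[X] < 1? YES.
Since E[X] < 1, there exists a 5-coloring of K_{5385} with no monochromatic K_10; hence R_5(10) > 5385.

E[X] = 5603542957245638044321604098176/5684341886080801486968994140625 ≈ 0.98579; E[X] < 1, so R_5(10) > 5385.


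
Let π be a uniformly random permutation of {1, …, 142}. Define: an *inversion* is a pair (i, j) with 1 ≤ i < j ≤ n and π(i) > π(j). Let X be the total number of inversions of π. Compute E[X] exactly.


Write X = Σ X_I over the C(142, 2) = 10011 pairs i < j, with X_I the indicator of one inversion.
There are 10011 indicators.
For each fixed pair i < j, the values π(i) and π(j) are two distinct elements of {1, …, 142} in uniformly random order; by symmetry P[π(i) > π(j)] = 1/2.
By linearity: E[X] = 10011 · (1/2) = C(142, 2) · (1/2) = 10011/2 = 10011/2 ≈ 5005.5000.

E[X] = 10011/2 = 5005.5000.


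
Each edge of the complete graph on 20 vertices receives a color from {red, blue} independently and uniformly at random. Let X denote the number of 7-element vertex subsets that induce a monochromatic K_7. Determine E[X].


Let X = Σ_S X_S over the C(20, 7) = 77520 subsets S of size 7, where X_S = 1 if the K_7 on S is monochromatic.
For a fixed S, the K_7 on S has C(7, 2) = 21 edges. P[all 21 edges red] = (1/2)^21, and likewise for blue, so P[monochromatic] = 2·(1/2)^21 = 2^{1 − 21} = 1/1048576.
By linearity of expectation: E[X] = C(20, 7) · 2^{1 − 21} = 77520 · 1/1048576 = 4845/65536.
Numerically: E[X] ≈ 0.074.

E[X] = C(20,7)·2^(1−C(7,2)) = 4845/65536 ≈ 0.074.


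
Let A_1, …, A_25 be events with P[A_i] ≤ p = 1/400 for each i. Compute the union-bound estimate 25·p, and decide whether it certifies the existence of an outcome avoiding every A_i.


Union bound: P[∪_{i=1}^{25} A_i] ≤ Σ_i P[A_i] ≤ 25·p = 25·(1/400) = 1/16.
Numerically: 1/16 ≈ 0.0625000.
Is 1/16 < 1? YES.
Since P[∪ A_i] ≤ 1/16 < 1, the complement has P[∩ A_i^c] ≥ 1 − 1/16 = 15/16 > 0, so some outcome avoids every A_i.

25·p = 1/16 ≈ 0.0625000; existence CERTIFIED by the union bound.


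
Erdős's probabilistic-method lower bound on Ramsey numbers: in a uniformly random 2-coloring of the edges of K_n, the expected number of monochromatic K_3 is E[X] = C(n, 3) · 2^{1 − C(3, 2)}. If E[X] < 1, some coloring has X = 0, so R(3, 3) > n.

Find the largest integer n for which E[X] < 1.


We need C(n, 3) · 2^{1 − 3} < 1, i.e. C(n, 3) < 2^{3 − 1} = 4.
Check values of n near the boundary:
  n = 3: C(3, 3) = 1; 1 < 4? YES
  n = 4: C(4, 3) = 4; 4 < 4? NO
  n = 5: C(5, 3) = 10; 10 < 4? NO
  n = 6: C(6, 3) = 20; 20 < 4? NO
The largest n with C(n, 3) < 4 is n = 3 (where E[X] = 1/4 ≈ 0.2500). Hence R(3, 3) > 3, i.e. R(3, 3) ≥ 4.

Largest n = 3; hence R(3, 3) > 3.


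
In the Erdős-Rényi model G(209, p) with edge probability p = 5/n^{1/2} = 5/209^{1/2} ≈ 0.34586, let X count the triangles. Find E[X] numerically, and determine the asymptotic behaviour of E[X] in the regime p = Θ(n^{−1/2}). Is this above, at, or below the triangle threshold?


Number of potential triangles: C(209, 3) = 1499784.
Each occurs with probability p³ ≈ (0.34586)³ ≈ 4.1370482e-02.
By linearity: E[X] = C(209, 3)·p³ ≈ 1499784 · 4.1370482e-02 ≈ 62046.78741.
Since α = 1/2 < 1, p = c/n^{1/2} ≫ 1/n is above the triangle threshold p ~ 1/n. Asymptotically E[X] ~ (c³/6)·n^{3(1−α)} = (5³/6)·n^{1.5} → ∞; triangles are abundant w.h.p.

E[X] ≈ 62046.78741; in regime p = Θ(1/n^{1/2}) E[X] diverges (above the triangle threshold p ~ 1/n).
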